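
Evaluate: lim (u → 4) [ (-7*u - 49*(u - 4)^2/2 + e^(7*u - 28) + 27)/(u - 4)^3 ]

343/6

Direct substitution gives 0/0.
Apply L'Hôpital: lim (-49*u + 7*e^(7*u - 28) + 189)/(3*(u - 4)^2), still 0/0.
Apply L'Hôpital: lim (49*e^(7*u - 28) - 49)/(6*u - 24), still 0/0.
After 3 applications of L'Hôpital's rule the quotient is (343*e^(7*u - 28))/(6); substituting u = 4 gives 343/6.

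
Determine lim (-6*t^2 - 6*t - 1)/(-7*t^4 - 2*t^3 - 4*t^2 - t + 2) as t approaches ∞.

The denominator has degree 4 and the numerator degree 2. Dividing numerator and denominator by t^4 sends every term to 0 except the leading denominator term, so the limit is 0.

0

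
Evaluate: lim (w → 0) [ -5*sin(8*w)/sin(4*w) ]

Substitution gives 0/0.
Divide numerator and denominator by w: sin(8w)/w → 8 and sin(4w)/w → 4, so the limit is -5·8/4 = -10.

-10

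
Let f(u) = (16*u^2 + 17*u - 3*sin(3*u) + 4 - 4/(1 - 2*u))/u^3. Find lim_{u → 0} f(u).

Substitution gives 0/0; apply L'Hôpital's rule 3 times.
After differentiating numerator and denominator 3 times the quotient is (81*cos(3*u) - 192/(2*u - 1)^4)/(6); at u = 0 this is -37/2.

-37/2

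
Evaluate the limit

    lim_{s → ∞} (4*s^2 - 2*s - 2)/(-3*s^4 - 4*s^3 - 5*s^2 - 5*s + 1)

The denominator has degree 4 and the numerator degree 2. Dividing numerator and denominator by s^4 sends every term to 0 except the leading denominator term, so the limit is 0.

0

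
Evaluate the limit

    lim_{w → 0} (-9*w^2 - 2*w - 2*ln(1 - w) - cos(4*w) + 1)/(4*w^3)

Substitution gives 0/0 (the numerator vanishes to order 3).
Expand each term to order w^3: the coefficient of w^3 in -2·ln(1 - w) is 2/3 and in −cos(4w) is 0.
Lower-order terms cancel with the polynomial part, so the numerator is (2/3)·w^3 + o(w^3), and the limit is (2/3)/(4) = 1/6.

1/6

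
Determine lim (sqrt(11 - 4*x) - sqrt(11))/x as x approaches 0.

Substitution gives 0/0. Multiply numerator and denominator by the conjugate √(11 - 4x) + √11.
The numerator becomes (11 - 4x) − 11 = -4x, so the expression simplifies to -4/(√(11 - 4x) + √11).
Letting x → 0 gives -4/(2√11) = -2*√(11)/11.

-2*√(11)/11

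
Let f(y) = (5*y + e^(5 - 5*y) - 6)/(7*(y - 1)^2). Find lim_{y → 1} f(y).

Direct substitution gives 0/0.
Apply L'Hôpital: lim (5 - 5*e^(5 - 5*y))/(14*y - 14), still 0/0.
After 2 applications of L'Hôpital's rule the quotient is (25*e^(5 - 5*y))/(14); substituting y = 1 gives 25/14.

25/14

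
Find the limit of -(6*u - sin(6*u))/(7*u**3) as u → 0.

-36/7

Direct substitution gives 0/0.
Apply L'Hôpital: lim (6 - 6*cos(6*u))/(-21*u^2), still 0/0.
Apply L'Hôpital: lim (36*sin(6*u))/(-42*u), still 0/0.
After 3 applications of L'Hôpital's rule the quotient is (216*cos(6*u))/(-42); substituting u = 0 gives -36/7.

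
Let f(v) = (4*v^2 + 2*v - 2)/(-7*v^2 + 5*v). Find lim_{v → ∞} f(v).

Numerator and denominator both have degree 2.
Dividing every term by v^2, all lower-order terms vanish and the limit is the ratio of leading coefficients, 4/(-7) = -4/7.

-4/7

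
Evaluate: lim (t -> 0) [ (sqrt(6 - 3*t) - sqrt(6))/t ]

Substitution gives 0/0. Multiply numerator and denominator by the conjugate √(6 - 3t) + √6.
The numerator becomes (6 - 3t) − 6 = -3t, so the expression simplifies to -3/(√(6 - 3t) + √6).
Letting t → 0 gives -3/(2√6) = -√(6)/4.

-√(6)/4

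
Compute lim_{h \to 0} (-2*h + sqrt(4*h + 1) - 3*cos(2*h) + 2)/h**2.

Substitution gives 0/0 (the numerator vanishes to order 2).
Expand each term to order h^2: the coefficient of h^2 in -3·cos(2h) is 6 and in √(1 + 4h) is -2.
Lower-order terms cancel with the polynomial part, so the numerator is (4)·h^2 + o(h^2), and the limit is (4)/(1) = 4.

4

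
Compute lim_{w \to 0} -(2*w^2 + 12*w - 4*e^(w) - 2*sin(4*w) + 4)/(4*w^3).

Substitution gives 0/0; apply L'Hôpital's rule 3 times.
After differentiating numerator and denominator 3 times the quotient is (-4*e^(w) + 128*cos(4*w))/(-24); at w = 0 this is -31/6.

-31/6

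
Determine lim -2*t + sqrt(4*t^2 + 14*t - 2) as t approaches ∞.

An ∞ − ∞ form. Rationalising with the conjugate, the difference becomes (14t - 2) / (√(4*t^2 + 14*t - 2) + 2t).
For large t the denominator behaves like 2·2t, so the quotient tends to 14/4 = 7/2.

7/2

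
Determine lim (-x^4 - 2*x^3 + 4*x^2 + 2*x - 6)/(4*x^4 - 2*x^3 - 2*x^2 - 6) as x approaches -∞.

Numerator and denominator both have degree 4.
Dividing every term by x^4, all lower-order terms vanish and the limit is the ratio of leading coefficients, -1/(4) = -1/4.

-1/4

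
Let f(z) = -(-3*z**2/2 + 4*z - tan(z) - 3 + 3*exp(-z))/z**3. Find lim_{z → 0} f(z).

5/6

Substitution gives 0/0; apply L'Hôpital's rule 3 times.
After differentiating numerator and denominator 3 times the quotient is (-6*tan(z)^4 - 8*tan(z)^2 - 2 - 3*e^(-z))/(-6); at z = 0 this is 5/6.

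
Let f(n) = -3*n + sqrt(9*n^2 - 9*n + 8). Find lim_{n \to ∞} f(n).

-3/2

An ∞ − ∞ form. Rationalising with the conjugate, the difference becomes (-9n + 8) / (√(9*n^2 - 9*n + 8) + 3n).
For large n the denominator behaves like 2·3n, so the quotient tends to -9/6 = -3/2.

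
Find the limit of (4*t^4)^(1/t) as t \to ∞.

Base → ∞ and exponent → 0: an ∞^0 form.
Take logs: (1/t)·ln(4·t^4) = (ln 4 + 4·ln t)/t → 0.
So the limit is e^0 = 1.

1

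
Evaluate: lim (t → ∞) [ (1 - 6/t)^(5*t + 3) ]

e^(-30)

The base → 1 and the exponent → ∞: a 1^∞ form.
Take logarithms: (5t + 3)·ln(1 - 6/t). Since ln(1+u) ~ u for small u, this behaves like (5t)·(-6/t) → -30.
So the limit is e^(-30).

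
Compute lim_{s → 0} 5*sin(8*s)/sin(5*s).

Substitution gives 0/0.
Divide numerator and denominator by s: sin(8s)/s → 8 and sin(5s)/s → 5, so the limit is 5·8/5 = 8.

8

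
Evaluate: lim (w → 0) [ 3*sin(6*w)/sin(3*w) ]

6

Substitution gives 0/0.
Divide numerator and denominator by w: sin(6w)/w → 6 and sin(3w)/w → 3, so the limit is 3·6/3 = 6.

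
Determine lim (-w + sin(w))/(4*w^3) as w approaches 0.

-1/24

Direct substitution gives 0/0.
Apply L'Hôpital: lim (cos(w) - 1)/(12*w^2), still 0/0.
Apply L'Hôpital: lim (-sin(w))/(24*w), still 0/0.
After 3 applications of L'Hôpital's rule the quotient is (-cos(w))/(24); substituting w = 0 gives -1/24.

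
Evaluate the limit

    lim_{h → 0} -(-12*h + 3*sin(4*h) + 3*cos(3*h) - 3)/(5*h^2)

27/10

Substitution gives 0/0; apply L'Hôpital's rule 2 times.
After differentiating numerator and denominator 2 times the quotient is (-48*sin(4*h) - 27*cos(3*h))/(-10); at h = 0 this is 27/10.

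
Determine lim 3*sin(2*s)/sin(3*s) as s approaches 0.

2

Substitution gives 0/0.
Divide numerator and denominator by s: sin(2s)/s → 2 and sin(3s)/s → 3, so the limit is 3·2/3 = 2.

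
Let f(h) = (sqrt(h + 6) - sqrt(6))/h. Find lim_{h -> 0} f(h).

Substitution gives 0/0. Multiply numerator and denominator by the conjugate √(6 + h) + √6.
The numerator becomes (6 + h) − 6 = h, so the expression simplifies to 1/(√(6 + h) + √6).
Letting h → 0 gives 1/(2√6) = √(6)/12.

√(6)/12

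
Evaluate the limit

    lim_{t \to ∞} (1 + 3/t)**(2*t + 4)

e^(6)

Write it as [(1 + 3/t)^t]^(2) · (1 + 3/t)^(4). The bracketed term tends to e^(3) and the second factor to 1, so the limit is e^(6).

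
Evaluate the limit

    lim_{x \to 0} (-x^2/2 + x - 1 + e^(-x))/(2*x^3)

Direct substitution gives 0/0.
Apply L'Hôpital: lim (-x + 1 - e^(-x))/(6*x^2), still 0/0.
Apply L'Hôpital: lim (-1 + e^(-x))/(12*x), still 0/0.
After 3 applications of L'Hôpital's rule the quotient is (-e^(-x))/(12); substituting x = 0 gives -1/12.

-1/12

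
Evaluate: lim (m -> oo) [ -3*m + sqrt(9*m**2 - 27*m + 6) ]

-9/2

This has the form ∞ − ∞. Multiply and divide by the conjugate √(9*m^2 - 27*m + 6) + 3m.
That gives (-27m + 6) / (√(9*m^2 - 27*m + 6) + 3m).
Divide numerator and denominator by m: the limit is -27/(2·3) = -9/2.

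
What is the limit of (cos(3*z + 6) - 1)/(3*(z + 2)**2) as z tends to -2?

Direct substitution gives 0/0.
Apply L'Hôpital: lim (-3*sin(3*z + 6))/(6*z + 12), still 0/0.
After 2 applications of L'Hôpital's rule the quotient is (-9*cos(3*z + 6))/(6); substituting z = -2 gives -3/2.

-3/2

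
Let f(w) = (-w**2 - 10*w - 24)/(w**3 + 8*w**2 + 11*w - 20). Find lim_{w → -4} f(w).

2/5

At w = -4 both the top and bottom vanish — a removable singularity. Factoring out (w + 4) from each leaves (-w - 6)/(w^2 + 4*w - 5), which at w = -4 equals 2/5.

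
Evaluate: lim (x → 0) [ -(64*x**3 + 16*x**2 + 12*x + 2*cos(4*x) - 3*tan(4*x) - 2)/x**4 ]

Substitution gives 0/0 (the numerator vanishes to order 4).
Expand each term to order x^4: the coefficient of x^4 in -3·tan(4x) is 0 and in 2·cos(4x) is 64/3.
Lower-order terms cancel with the polynomial part, so the numerator is (64/3)·x^4 + o(x^4), and the limit is (64/3)/(-1) = -64/3.

-64/3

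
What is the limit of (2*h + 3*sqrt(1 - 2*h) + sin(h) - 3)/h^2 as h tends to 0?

-3/2

Substitution gives 0/0 (the numerator vanishes to order 2).
Expand each term to order h^2: the coefficient of h^2 in sin(h) is 0 and in 3·√(1 - 2h) is -3/2.
Lower-order terms cancel with the polynomial part, so the numerator is (-3/2)·h^2 + o(h^2), and the limit is (-3/2)/(1) = -3/2.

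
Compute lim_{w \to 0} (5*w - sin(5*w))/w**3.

Direct substitution gives 0/0.
Apply L'Hôpital: lim (5 - 5*cos(5*w))/(3*w^2), still 0/0.
Apply L'Hôpital: lim (25*sin(5*w))/(6*w), still 0/0.
After 3 applications of L'Hôpital's rule the quotient is (125*cos(5*w))/(6); substituting w = 0 gives 125/6.

125/6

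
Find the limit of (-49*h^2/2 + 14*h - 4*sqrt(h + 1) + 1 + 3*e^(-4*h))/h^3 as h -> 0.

Substitution gives 0/0 (the numerator vanishes to order 3).
Expand each term to order h^3: the coefficient of h^3 in -4·√(1 + h) is -1/4 and in 3·e^(-4h) is -32.
Lower-order terms cancel with the polynomial part, so the numerator is (-129/4)·h^3 + o(h^3), and the limit is (-129/4)/(1) = -129/4.

-129/4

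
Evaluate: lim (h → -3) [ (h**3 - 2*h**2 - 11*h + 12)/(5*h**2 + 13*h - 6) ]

-28/17

Since h = -3 makes numerator and denominator zero, (h + 3) divides both.
Cancelling it gives (h^2 - 5*h + 4)/(5*h - 2); now plug in h = -3 to get -28/17.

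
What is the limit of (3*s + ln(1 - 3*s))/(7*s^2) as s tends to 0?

-9/14

Direct substitution gives 0/0.
Apply L'Hôpital: lim (3 - 3/(1 - 3*s))/(14*s), still 0/0.
After 2 applications of L'Hôpital's rule the quotient is (-9/(1 - 3*s)^2)/(14); substituting s = 0 gives -9/14.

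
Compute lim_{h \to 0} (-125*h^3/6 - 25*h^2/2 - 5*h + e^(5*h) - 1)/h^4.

625/24

Direct substitution gives 0/0.
Apply L'Hôpital: lim (-125*h^2/2 - 25*h + 5*e^(5*h) - 5)/(4*h^3), still 0/0.
Apply L'Hôpital: lim (-125*h + 25*e^(5*h) - 25)/(12*h^2), still 0/0.
Apply L'Hôpital: lim (125*e^(5*h) - 125)/(24*h), still 0/0.
After 4 applications of L'Hôpital's rule the quotient is (625*e^(5*h))/(24); substituting h = 0 gives 625/24.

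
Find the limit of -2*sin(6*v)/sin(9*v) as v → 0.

-4/3

Substitution gives 0/0.
Divide numerator and denominator by v: sin(6v)/v → 6 and sin(9v)/v → 9, so the limit is -2·6/9 = -4/3.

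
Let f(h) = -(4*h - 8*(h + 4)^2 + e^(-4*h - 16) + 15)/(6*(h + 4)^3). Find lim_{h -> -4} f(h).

16/9

Direct substitution gives 0/0.
Apply L'Hôpital: lim (-16*h - 4*e^(-4*h - 16) - 60)/(-18*(h + 4)^2), still 0/0.
Apply L'Hôpital: lim (16*e^(-4*h - 16) - 16)/(-36*h - 144), still 0/0.
After 3 applications of L'Hôpital's rule the quotient is (-64*e^(-4*h - 16))/(-36); substituting h = -4 gives 16/9.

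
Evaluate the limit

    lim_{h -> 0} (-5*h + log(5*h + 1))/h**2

-25/2

Direct substitution gives 0/0.
Apply L'Hôpital: lim (-5 + 5/(5*h + 1))/(2*h), still 0/0.
After 2 applications of L'Hôpital's rule the quotient is (-25/(5*h + 1)^2)/(2); substituting h = 0 gives -25/2.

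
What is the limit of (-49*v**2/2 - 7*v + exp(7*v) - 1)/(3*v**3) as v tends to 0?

343/18

Direct substitution gives 0/0.
Apply L'Hôpital: lim (-49*v + 7*e^(7*v) - 7)/(9*v^2), still 0/0.
Apply L'Hôpital: lim (49*e^(7*v) - 49)/(18*v), still 0/0.
After 3 applications of L'Hôpital's rule the quotient is (343*e^(7*v))/(18); substituting v = 0 gives 343/18.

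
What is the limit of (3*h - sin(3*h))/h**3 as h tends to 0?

Direct substitution gives 0/0.
Apply L'Hôpital: lim (3 - 3*cos(3*h))/(3*h^2), still 0/0.
Apply L'Hôpital: lim (9*sin(3*h))/(6*h), still 0/0.
After 3 applications of L'Hôpital's rule the quotient is (27*cos(3*h))/(6); substituting h = 0 gives 9/2.

9/2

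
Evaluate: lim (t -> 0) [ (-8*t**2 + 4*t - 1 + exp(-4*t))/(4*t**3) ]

Direct substitution gives 0/0.
Apply L'Hôpital: lim (-16*t + 4 - 4*e^(-4*t))/(12*t^2), still 0/0.
Apply L'Hôpital: lim (-16 + 16*e^(-4*t))/(24*t), still 0/0.
After 3 applications of L'Hôpital's rule the quotient is (-64*e^(-4*t))/(24); substituting t = 0 gives -8/3.

-8/3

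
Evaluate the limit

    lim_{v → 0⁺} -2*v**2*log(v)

0

This is a 0·(−∞) form. Rewrite as -2·ln(v) / v^(−2) and apply L'Hôpital:
the derivative quotient is -2·(1/v) / (−2·v^(−3)) = (2/2)·v^2 → 0.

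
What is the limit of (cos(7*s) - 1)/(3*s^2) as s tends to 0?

Direct substitution gives 0/0.
Apply L'Hôpital: lim (-7*sin(7*s))/(6*s), still 0/0.
After 2 applications of L'Hôpital's rule the quotient is (-49*cos(7*s))/(6); substituting s = 0 gives -49/6.

-49/6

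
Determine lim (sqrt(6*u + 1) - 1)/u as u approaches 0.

3

Substitution gives 0/0. Multiply numerator and denominator by the conjugate √(1 + 6u) + √1.
The numerator becomes (1 + 6u) − 1 = 6u, so the expression simplifies to 6/(√(1 + 6u) + √1).
Letting u → 0 gives 6/(2√1) = 3.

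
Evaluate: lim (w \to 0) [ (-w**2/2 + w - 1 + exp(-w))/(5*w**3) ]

-1/30

Direct substitution gives 0/0.
Apply L'Hôpital: lim (-w + 1 - e^(-w))/(15*w^2), still 0/0.
Apply L'Hôpital: lim (-1 + e^(-w))/(30*w), still 0/0.
After 3 applications of L'Hôpital's rule the quotient is (-e^(-w))/(30); substituting w = 0 gives -1/30.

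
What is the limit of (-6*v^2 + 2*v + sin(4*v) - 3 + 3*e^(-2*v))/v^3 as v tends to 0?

-44/3

Substitution gives 0/0 (the numerator vanishes to order 3).
Expand each term to order v^3: the coefficient of v^3 in sin(4v) is -32/3 and in 3·e^(-2v) is -4.
Lower-order terms cancel with the polynomial part, so the numerator is (-44/3)·v^3 + o(v^3), and the limit is (-44/3)/(1) = -44/3.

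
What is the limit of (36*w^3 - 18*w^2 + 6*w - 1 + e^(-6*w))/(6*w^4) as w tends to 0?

Direct substitution gives 0/0.
Apply L'Hôpital: lim (108*w^2 - 36*w + 6 - 6*e^(-6*w))/(24*w^3), still 0/0.
Apply L'Hôpital: lim (216*w - 36 + 36*e^(-6*w))/(72*w^2), still 0/0.
Apply L'Hôpital: lim (216 - 216*e^(-6*w))/(144*w), still 0/0.
After 4 applications of L'Hôpital's rule the quotient is (1296*e^(-6*w))/(144); substituting w = 0 gives 9.

9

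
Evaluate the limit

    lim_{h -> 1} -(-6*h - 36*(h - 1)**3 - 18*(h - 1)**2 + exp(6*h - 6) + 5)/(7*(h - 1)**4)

Direct substitution gives 0/0.
Apply L'Hôpital: lim (-36*h - 108*(h - 1)^2 + 6*e^(6*h - 6) + 30)/(-28*(h - 1)^3), still 0/0.
Apply L'Hôpital: lim (-216*h + 36*e^(6*h - 6) + 180)/(-84*(h - 1)^2), still 0/0.
Apply L'Hôpital: lim (216*e^(6*h - 6) - 216)/(168 - 168*h), still 0/0.
After 4 applications of L'Hôpital's rule the quotient is (1296*e^(6*h - 6))/(-168); substituting h = 1 gives -54/7.

-54/7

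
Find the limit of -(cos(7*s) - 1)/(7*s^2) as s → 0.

7/2

Direct substitution gives 0/0.
Apply L'Hôpital: lim (-7*sin(7*s))/(-14*s), still 0/0.
After 2 applications of L'Hôpital's rule the quotient is (-49*cos(7*s))/(-14); substituting s = 0 gives 7/2.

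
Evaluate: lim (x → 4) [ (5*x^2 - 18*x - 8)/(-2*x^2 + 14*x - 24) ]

-11

Direct substitution gives 0/0, so factor. Both numerator and denominator have (x - 4) as a factor.
After cancelling, the expression reduces to (5*x + 2)/(6 - 2*x).
Substituting x = 4 gives -11.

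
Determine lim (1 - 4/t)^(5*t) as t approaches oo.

Write it as [(1 - 4/t)^t]^(5) · (1 - 4/t)^(0). The bracketed term tends to e^(-4) and the second factor to 1, so the limit is e^(-20).

e^(-20)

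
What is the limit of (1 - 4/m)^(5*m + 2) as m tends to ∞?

e^(-20)

The base → 1 and the exponent → ∞: a 1^∞ form.
Take logarithms: (5m + 2)·ln(1 - 4/m). Since ln(1+u) ~ u for small u, this behaves like (5m)·(-4/m) → -20.
So the limit is e^(-20).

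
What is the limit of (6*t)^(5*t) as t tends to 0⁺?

1

Base → 0⁺ and exponent → 0⁺: a 0^0 form.
Take logs: 5t·ln(6t). This is 0·(−∞); rewriting as ln(6t)/(1/(5t)) and applying L'Hôpital gives 0.
Hence the limit is e^0 = 1.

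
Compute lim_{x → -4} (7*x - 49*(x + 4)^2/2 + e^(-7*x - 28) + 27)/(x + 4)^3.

-343/6

Direct substitution gives 0/0.
Apply L'Hôpital: lim (-49*x - 7*e^(-7*x - 28) - 189)/(3*(x + 4)^2), still 0/0.
Apply L'Hôpital: lim (49*e^(-7*x - 28) - 49)/(6*x + 24), still 0/0.
After 3 applications of L'Hôpital's rule the quotient is (-343*e^(-7*x - 28))/(6); substituting x = -4 gives -343/6.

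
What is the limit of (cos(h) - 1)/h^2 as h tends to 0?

-1/2

Direct substitution gives 0/0.
Apply L'Hôpital: lim (-sin(h))/(2*h), still 0/0.
After 2 applications of L'Hôpital's rule the quotient is (-cos(h))/(2); substituting h = 0 gives -1/2.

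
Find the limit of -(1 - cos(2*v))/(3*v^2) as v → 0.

Substitution gives 0/0.
Use (1 − cos u)/u² → 1/2 with u = 2v: the limit is 2²/(2·(-3)) = -2/3.

-2/3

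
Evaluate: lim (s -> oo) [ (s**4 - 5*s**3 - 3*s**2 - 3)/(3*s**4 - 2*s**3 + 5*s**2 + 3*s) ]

Numerator and denominator both have degree 4.
Dividing every term by s^4, all lower-order terms vanish and the limit is the ratio of leading coefficients, 1/(3) = 1/3.

1/3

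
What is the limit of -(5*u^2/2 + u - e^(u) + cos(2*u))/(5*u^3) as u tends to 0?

Substitution gives 0/0; apply L'Hôpital's rule 3 times.
After differentiating numerator and denominator 3 times the quotient is (-e^(u) + 8*sin(2*u))/(-30); at u = 0 this is 1/30.

1/30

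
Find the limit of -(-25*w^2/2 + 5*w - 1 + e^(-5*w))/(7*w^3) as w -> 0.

125/42

Direct substitution gives 0/0.
Apply L'Hôpital: lim (-25*w + 5 - 5*e^(-5*w))/(-21*w^2), still 0/0.
Apply L'Hôpital: lim (-25 + 25*e^(-5*w))/(-42*w), still 0/0.
After 3 applications of L'Hôpital's rule the quotient is (-125*e^(-5*w))/(-42); substituting w = 0 gives 125/42.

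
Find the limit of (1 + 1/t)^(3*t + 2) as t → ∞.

e^(3)

The base → 1 and the exponent → ∞: a 1^∞ form.
Take logarithms: (3t + 2)·ln(1 + 1/t). Since ln(1+u) ~ u for small u, this behaves like (3t)·(1/t) → 3.
So the limit is e^(3).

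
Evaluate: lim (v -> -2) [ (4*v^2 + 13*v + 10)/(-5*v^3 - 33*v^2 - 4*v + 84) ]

At v = -2 both the top and bottom vanish — a removable singularity. Factoring out (v + 2) from each leaves (4*v + 5)/(-5*v^2 - 23*v + 42), which at v = -2 equals -3/68.

-3/68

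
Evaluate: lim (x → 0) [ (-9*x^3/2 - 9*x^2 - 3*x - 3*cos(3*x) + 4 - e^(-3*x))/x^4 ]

Substitution gives 0/0 (the numerator vanishes to order 4).
Expand each term to order x^4: the coefficient of x^4 in -3·cos(3x) is -81/8 and in −e^(-3x) is -27/8.
Lower-order terms cancel with the polynomial part, so the numerator is (-27/2)·x^4 + o(x^4), and the limit is (-27/2)/(1) = -27/2.

-27/2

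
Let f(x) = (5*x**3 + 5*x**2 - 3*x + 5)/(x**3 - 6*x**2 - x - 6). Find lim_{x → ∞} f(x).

Numerator and denominator both have degree 3.
Dividing every term by x^3, all lower-order terms vanish and the limit is the ratio of leading coefficients, 5/(1) = 5.

5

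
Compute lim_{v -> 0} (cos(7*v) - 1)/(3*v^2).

Direct substitution gives 0/0.
Apply L'Hôpital: lim (-7*sin(7*v))/(6*v), still 0/0.
After 2 applications of L'Hôpital's rule the quotient is (-49*cos(7*v))/(6); substituting v = 0 gives -49/6.

-49/6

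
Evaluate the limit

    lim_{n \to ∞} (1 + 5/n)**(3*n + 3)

Let L be the limit and take ln: ln L = lim (3n + 3)·ln(1 + 5/n) = lim (3n + 3)·(5/n + O(1/n²)) = 15.
Hence L = e^(15).

e^(15)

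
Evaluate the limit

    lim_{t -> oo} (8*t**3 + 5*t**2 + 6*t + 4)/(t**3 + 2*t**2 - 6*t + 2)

8

Numerator and denominator both have degree 3.
Dividing every term by t^3, all lower-order terms vanish and the limit is the ratio of leading coefficients, 8/(1) = 8.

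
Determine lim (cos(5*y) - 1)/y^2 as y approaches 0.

Direct substitution gives 0/0.
Apply L'Hôpital: lim (-5*sin(5*y))/(2*y), still 0/0.
After 2 applications of L'Hôpital's rule the quotient is (-25*cos(5*y))/(2); substituting y = 0 gives -25/2.

-25/2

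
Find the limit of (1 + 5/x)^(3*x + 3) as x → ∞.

Write it as [(1 + 5/x)^x]^(3) · (1 + 5/x)^(3). The bracketed term tends to e^(5) and the second factor to 1, so the limit is e^(15).

e^(15)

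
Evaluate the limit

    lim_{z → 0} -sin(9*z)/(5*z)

Substitution gives 0/0.
Write it as (9/(-5))·sin(9z)/(9z); since sin(u)/u → 1, the limit is -9/5.

-9/5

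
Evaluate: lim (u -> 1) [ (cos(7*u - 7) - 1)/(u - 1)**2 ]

Direct substitution gives 0/0.
Apply L'Hôpital: lim (-7*sin(7*u - 7))/(2*u - 2), still 0/0.
After 2 applications of L'Hôpital's rule the quotient is (-49*cos(7*u - 7))/(2); substituting u = 1 gives -49/2.

-49/2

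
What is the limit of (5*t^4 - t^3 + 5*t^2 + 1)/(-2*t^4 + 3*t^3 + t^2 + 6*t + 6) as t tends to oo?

-5/2

Numerator and denominator both have degree 4.
Dividing every term by t^4, all lower-order terms vanish and the limit is the ratio of leading coefficients, 5/(-2) = -5/2.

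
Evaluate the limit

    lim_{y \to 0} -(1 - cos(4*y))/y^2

Substitution gives 0/0.
Use (1 − cos u)/u² → 1/2 with u = 4y: the limit is 4²/(2·(-1)) = -8.

-8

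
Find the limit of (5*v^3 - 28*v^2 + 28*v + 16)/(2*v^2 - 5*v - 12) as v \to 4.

4

At v = 4 both the top and bottom vanish — a removable singularity. Factoring out (v - 4) from each leaves (5*v^2 - 8*v - 4)/(2*v + 3), which at v = 4 equals 4.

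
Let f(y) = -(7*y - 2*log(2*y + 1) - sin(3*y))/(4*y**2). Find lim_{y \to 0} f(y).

-1

Substitution gives 0/0; apply L'Hôpital's rule 2 times.
After differentiating numerator and denominator 2 times the quotient is (9*sin(3*y) + 8/(2*y + 1)^2)/(-8); at y = 0 this is -1.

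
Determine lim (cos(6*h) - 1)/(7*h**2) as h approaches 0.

Direct substitution gives 0/0.
Apply L'Hôpital: lim (-6*sin(6*h))/(14*h), still 0/0.
After 2 applications of L'Hôpital's rule the quotient is (-36*cos(6*h))/(14); substituting h = 0 gives -18/7.

-18/7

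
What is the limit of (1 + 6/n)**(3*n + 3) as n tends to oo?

e^(18)

Write it as [(1 + 6/n)^n]^(3) · (1 + 6/n)^(3). The bracketed term tends to e^(6) and the second factor to 1, so the limit is e^(18).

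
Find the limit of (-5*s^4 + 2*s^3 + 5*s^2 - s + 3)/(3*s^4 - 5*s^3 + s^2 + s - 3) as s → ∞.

Numerator and denominator both have degree 4.
Dividing every term by s^4, all lower-order terms vanish and the limit is the ratio of leading coefficients, -5/(3) = -5/3.

-5/3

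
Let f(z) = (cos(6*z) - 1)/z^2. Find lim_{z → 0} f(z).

-18

Direct substitution gives 0/0.
Apply L'Hôpital: lim (-6*sin(6*z))/(2*z), still 0/0.
After 2 applications of L'Hôpital's rule the quotient is (-36*cos(6*z))/(2); substituting z = 0 gives -18.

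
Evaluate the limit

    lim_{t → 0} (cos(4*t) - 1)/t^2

Direct substitution gives 0/0.
Apply L'Hôpital: lim (-4*sin(4*t))/(2*t), still 0/0.
After 2 applications of L'Hôpital's rule the quotient is (-16*cos(4*t))/(2); substituting t = 0 gives -8.

-8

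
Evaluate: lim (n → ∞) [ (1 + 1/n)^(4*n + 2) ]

Write it as [(1 + 1/n)^n]^(4) · (1 + 1/n)^(2). The bracketed term tends to e^(1) and the second factor to 1, so the limit is e^(4).

e^(4)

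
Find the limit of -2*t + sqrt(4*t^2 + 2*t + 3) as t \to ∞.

1/2

This has the form ∞ − ∞. Multiply and divide by the conjugate √(4*t^2 + 2*t + 3) + 2t.
That gives (2t + 3) / (√(4*t^2 + 2*t + 3) + 2t).
Divide numerator and denominator by t: the limit is 2/(2·2) = 1/2.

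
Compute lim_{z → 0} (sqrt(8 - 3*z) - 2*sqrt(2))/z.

Substitution gives 0/0. Multiply numerator and denominator by the conjugate √(8 - 3z) + √8.
The numerator becomes (8 - 3z) − 8 = -3z, so the expression simplifies to -3/(√(8 - 3z) + √8).
Letting z → 0 gives -3/(2√8) = -3*√(2)/8.

-3*√(2)/8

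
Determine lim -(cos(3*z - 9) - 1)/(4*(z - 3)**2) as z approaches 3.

9/8

Direct substitution gives 0/0.
Apply L'Hôpital: lim (-3*sin(3*z - 9))/(24 - 8*z), still 0/0.
After 2 applications of L'Hôpital's rule the quotient is (-9*cos(3*z - 9))/(-8); substituting z = 3 gives 9/8.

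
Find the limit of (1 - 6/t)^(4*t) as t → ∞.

Write it as [(1 - 6/t)^t]^(4) · (1 - 6/t)^(0). The bracketed term tends to e^(-6) and the second factor to 1, so the limit is e^(-24).

e^(-24)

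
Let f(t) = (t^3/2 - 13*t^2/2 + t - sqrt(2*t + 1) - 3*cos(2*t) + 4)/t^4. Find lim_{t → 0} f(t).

Substitution gives 0/0; apply L'Hôpital's rule 4 times.
After differentiating numerator and denominator 4 times the quotient is (-48*cos(2*t) + 15/(2*t + 1)^(7/2))/(24); at t = 0 this is -11/8.

-11/8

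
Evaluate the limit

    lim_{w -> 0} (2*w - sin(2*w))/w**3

4/3

Direct substitution gives 0/0.
Apply L'Hôpital: lim (2 - 2*cos(2*w))/(3*w^2), still 0/0.
Apply L'Hôpital: lim (4*sin(2*w))/(6*w), still 0/0.
After 3 applications of L'Hôpital's rule the quotient is (8*cos(2*w))/(6); substituting w = 0 gives 4/3.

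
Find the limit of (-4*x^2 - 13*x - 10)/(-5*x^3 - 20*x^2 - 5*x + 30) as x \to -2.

Direct substitution gives 0/0, so factor. Both numerator and denominator have (x + 2) as a factor.
After cancelling, the expression reduces to (-4*x - 5)/(-5*x^2 - 10*x + 15).
Substituting x = -2 gives 1/5.

1/5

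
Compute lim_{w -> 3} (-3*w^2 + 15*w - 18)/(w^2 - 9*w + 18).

1

Direct substitution gives 0/0, so factor. Both numerator and denominator have (w - 3) as a factor.
After cancelling, the expression reduces to (6 - 3*w)/(w - 6).
Substituting w = 3 gives 1.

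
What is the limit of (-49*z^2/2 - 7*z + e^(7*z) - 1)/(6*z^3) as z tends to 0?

Direct substitution gives 0/0.
Apply L'Hôpital: lim (-49*z + 7*e^(7*z) - 7)/(18*z^2), still 0/0.
Apply L'Hôpital: lim (49*e^(7*z) - 49)/(36*z), still 0/0.
After 3 applications of L'Hôpital's rule the quotient is (343*e^(7*z))/(36); substituting z = 0 gives 343/36.

343/36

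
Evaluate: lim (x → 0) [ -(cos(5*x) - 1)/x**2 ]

Direct substitution gives 0/0.
Apply L'Hôpital: lim (-5*sin(5*x))/(-2*x), still 0/0.
After 2 applications of L'Hôpital's rule the quotient is (-25*cos(5*x))/(-2); substituting x = 0 gives 25/2.

25/2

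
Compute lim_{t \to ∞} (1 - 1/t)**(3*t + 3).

Write it as [(1 - 1/t)^t]^(3) · (1 - 1/t)^(3). The bracketed term tends to e^(-1) and the second factor to 1, so the limit is e^(-3).

e^(-3)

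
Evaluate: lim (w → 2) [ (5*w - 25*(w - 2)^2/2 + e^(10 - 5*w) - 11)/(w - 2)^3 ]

Direct substitution gives 0/0.
Apply L'Hôpital: lim (-25*w - 5*e^(10 - 5*w) + 55)/(3*(w - 2)^2), still 0/0.
Apply L'Hôpital: lim (25*e^(10 - 5*w) - 25)/(6*w - 12), still 0/0.
After 3 applications of L'Hôpital's rule the quotient is (-125*e^(10 - 5*w))/(6); substituting w = 2 gives -125/6.

-125/6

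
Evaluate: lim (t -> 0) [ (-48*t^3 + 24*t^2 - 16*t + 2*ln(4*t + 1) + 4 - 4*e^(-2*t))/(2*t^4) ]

Substitution gives 0/0 (the numerator vanishes to order 4).
Expand each term to order t^4: the coefficient of t^4 in 2·ln(1 + 4t) is -128 and in -4·e^(-2t) is -8/3.
Lower-order terms cancel with the polynomial part, so the numerator is (-392/3)·t^4 + o(t^4), and the limit is (-392/3)/(2) = -196/3.

-196/3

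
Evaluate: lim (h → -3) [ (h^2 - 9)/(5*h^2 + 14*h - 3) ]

Since h = -3 makes numerator and denominator zero, (h + 3) divides both.
Cancelling it gives (h - 3)/(5*h - 1); now plug in h = -3 to get 3/8.

3/8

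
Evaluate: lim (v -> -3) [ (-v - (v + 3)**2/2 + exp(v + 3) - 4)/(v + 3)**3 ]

1/6

Direct substitution gives 0/0.
Apply L'Hôpital: lim (-v + e^(v + 3) - 4)/(3*(v + 3)^2), still 0/0.
Apply L'Hôpital: lim (e^(v + 3) - 1)/(6*v + 18), still 0/0.
After 3 applications of L'Hôpital's rule the quotient is (e^(v + 3))/(6); substituting v = -3 gives 1/6.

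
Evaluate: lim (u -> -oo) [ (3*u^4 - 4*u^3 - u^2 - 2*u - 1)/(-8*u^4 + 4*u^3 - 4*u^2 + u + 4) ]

Numerator and denominator both have degree 4.
Dividing every term by u^4, all lower-order terms vanish and the limit is the ratio of leading coefficients, 3/(-8) = -3/8.

-3/8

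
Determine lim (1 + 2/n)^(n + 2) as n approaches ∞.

e^(2)

Let L be the limit and take ln: ln L = lim (n + 2)·ln(1 + 2/n) = lim (n + 2)·(2/n + O(1/n²)) = 2.
Hence L = e^(2).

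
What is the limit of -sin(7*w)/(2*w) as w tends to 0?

Substitution gives 0/0.
Write it as (7/(-2))·sin(7w)/(7w); since sin(u)/u → 1, the limit is -7/2.

-7/2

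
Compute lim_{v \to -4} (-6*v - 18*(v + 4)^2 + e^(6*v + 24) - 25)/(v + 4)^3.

Direct substitution gives 0/0.
Apply L'Hôpital: lim (-36*v + 6*e^(6*v + 24) - 150)/(3*(v + 4)^2), still 0/0.
Apply L'Hôpital: lim (36*e^(6*v + 24) - 36)/(6*v + 24), still 0/0.
After 3 applications of L'Hôpital's rule the quotient is (216*e^(6*v + 24))/(6); substituting v = -4 gives 36.

36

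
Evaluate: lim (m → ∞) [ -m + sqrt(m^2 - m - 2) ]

This has the form ∞ − ∞. Multiply and divide by the conjugate √(m^2 - m - 2) + m.
That gives (-m - 2) / (√(m^2 - m - 2) + m).
Divide numerator and denominator by m: the limit is -1/(2·1) = -1/2.

-1/2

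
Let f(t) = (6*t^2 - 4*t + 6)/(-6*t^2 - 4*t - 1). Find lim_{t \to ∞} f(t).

-1

Numerator and denominator both have degree 2.
Dividing every term by t^2, all lower-order terms vanish and the limit is the ratio of leading coefficients, 6/(-6) = -1.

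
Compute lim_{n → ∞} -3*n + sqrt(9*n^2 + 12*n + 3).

This has the form ∞ − ∞. Multiply and divide by the conjugate √(9*n^2 + 12*n + 3) + 3n.
That gives (12n + 3) / (√(9*n^2 + 12*n + 3) + 3n).
Divide numerator and denominator by n: the limit is 12/(2·3) = 2.

2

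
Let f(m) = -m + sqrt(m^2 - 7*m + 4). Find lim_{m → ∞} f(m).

-7/2

An ∞ − ∞ form. Rationalising with the conjugate, the difference becomes (-7m + 4) / (√(m^2 - 7*m + 4) + m).
For large m the denominator behaves like 2·m, so the quotient tends to -7/2 = -7/2.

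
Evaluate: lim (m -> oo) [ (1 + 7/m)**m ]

e^(7)

Let L be the limit and take ln: ln L = lim (m)·ln(1 + 7/m) = lim (m)·(7/m + O(1/m²)) = 7.
Hence L = e^(7).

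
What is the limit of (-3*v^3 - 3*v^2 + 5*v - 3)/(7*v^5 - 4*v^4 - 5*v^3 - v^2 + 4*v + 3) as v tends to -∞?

The denominator has degree 5 and the numerator degree 3. Dividing numerator and denominator by v^5 sends every term to 0 except the leading denominator term, so the limit is 0.

0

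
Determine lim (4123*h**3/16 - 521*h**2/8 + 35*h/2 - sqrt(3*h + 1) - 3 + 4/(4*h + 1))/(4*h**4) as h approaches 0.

131477/512

Substitution gives 0/0 (the numerator vanishes to order 4).
Expand each term to order h^4: the coefficient of h^4 in −√(1 + 3h) is 405/128 and in 4·1/(1 + 4h) is 1024.
Lower-order terms cancel with the polynomial part, so the numerator is (131477/128)·h^4 + o(h^4), and the limit is (131477/128)/(4) = 131477/512.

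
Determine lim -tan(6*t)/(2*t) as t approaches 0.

Substitution gives 0/0.
Since tan(u)/u → 1 as u → 0, tan(6t)/(6t) → 1 and the limit is 6/(-2) = -3.

-3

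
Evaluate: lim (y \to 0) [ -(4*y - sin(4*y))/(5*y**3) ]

Direct substitution gives 0/0.
Apply L'Hôpital: lim (4 - 4*cos(4*y))/(-15*y^2), still 0/0.
Apply L'Hôpital: lim (16*sin(4*y))/(-30*y), still 0/0.
After 3 applications of L'Hôpital's rule the quotient is (64*cos(4*y))/(-30); substituting y = 0 gives -32/15.

-32/15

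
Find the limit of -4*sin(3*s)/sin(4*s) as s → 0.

-3

Substitution gives 0/0.
Divide numerator and denominator by s: sin(3s)/s → 3 and sin(4s)/s → 4, so the limit is -4·3/4 = -3.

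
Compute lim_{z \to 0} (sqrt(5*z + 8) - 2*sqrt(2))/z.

A 0/0 form; rationalise with √(8 + 5z) + √8. This collapses the numerator to 5z, leaving 5/(√(8 + 5z) + √8) → 5/(2√8) = 5*√(2)/8.

5*√(2)/8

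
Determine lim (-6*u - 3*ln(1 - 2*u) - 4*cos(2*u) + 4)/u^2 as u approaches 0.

14

Substitution gives 0/0 (the numerator vanishes to order 2).
Expand each term to order u^2: the coefficient of u^2 in -3·ln(1 - 2u) is 6 and in -4·cos(2u) is 8.
Lower-order terms cancel with the polynomial part, so the numerator is (14)·u^2 + o(u^2), and the limit is (14)/(1) = 14.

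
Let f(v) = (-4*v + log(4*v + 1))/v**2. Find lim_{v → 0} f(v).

Direct substitution gives 0/0.
Apply L'Hôpital: lim (-4 + 4/(4*v + 1))/(2*v), still 0/0.
After 2 applications of L'Hôpital's rule the quotient is (-16/(4*v + 1)^2)/(2); substituting v = 0 gives -8.

-8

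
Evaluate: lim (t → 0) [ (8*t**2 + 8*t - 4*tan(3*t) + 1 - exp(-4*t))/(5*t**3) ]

Substitution gives 0/0; apply L'Hôpital's rule 3 times.
After differentiating numerator and denominator 3 times the quotient is (-648*tan(3*t)^4 - 864*tan(3*t)^2 - 216 + 64*e^(-4*t))/(30); at t = 0 this is -76/15.

-76/15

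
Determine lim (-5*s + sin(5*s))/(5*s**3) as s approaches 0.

Direct substitution gives 0/0.
Apply L'Hôpital: lim (5*cos(5*s) - 5)/(15*s^2), still 0/0.
Apply L'Hôpital: lim (-25*sin(5*s))/(30*s), still 0/0.
After 3 applications of L'Hôpital's rule the quotient is (-125*cos(5*s))/(30); substituting s = 0 gives -25/6.

-25/6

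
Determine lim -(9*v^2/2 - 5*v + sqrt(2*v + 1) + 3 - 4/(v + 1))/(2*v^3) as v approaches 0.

Substitution gives 0/0 (the numerator vanishes to order 3).
Expand each term to order v^3: the coefficient of v^3 in √(1 + 2v) is 1/2 and in -4·1/(1 + v) is 4.
Lower-order terms cancel with the polynomial part, so the numerator is (9/2)·v^3 + o(v^3), and the limit is (9/2)/(-2) = -9/4.

-9/4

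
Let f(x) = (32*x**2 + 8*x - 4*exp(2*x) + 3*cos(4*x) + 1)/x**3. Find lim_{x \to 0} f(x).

Substitution gives 0/0 (the numerator vanishes to order 3).
Expand each term to order x^3: the coefficient of x^3 in 3·cos(4x) is 0 and in -4·e^(2x) is -16/3.
Lower-order terms cancel with the polynomial part, so the numerator is (-16/3)·x^3 + o(x^3), and the limit is (-16/3)/(1) = -16/3.

-16/3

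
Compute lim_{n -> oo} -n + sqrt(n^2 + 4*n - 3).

This has the form ∞ − ∞. Multiply and divide by the conjugate √(n^2 + 4*n - 3) + n.
That gives (4n - 3) / (√(n^2 + 4*n - 3) + n).
Divide numerator and denominator by n: the limit is 4/(2·1) = 2.

2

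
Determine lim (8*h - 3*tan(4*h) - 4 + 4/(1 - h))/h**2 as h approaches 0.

4

Substitution gives 0/0 (the numerator vanishes to order 2).
Expand each term to order h^2: the coefficient of h^2 in -3·tan(4h) is 0 and in 4·1/(1 - h) is 4.
Lower-order terms cancel with the polynomial part, so the numerator is (4)·h^2 + o(h^2), and the limit is (4)/(1) = 4.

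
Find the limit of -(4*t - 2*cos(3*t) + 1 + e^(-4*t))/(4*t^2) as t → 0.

-17/4

Substitution gives 0/0; apply L'Hôpital's rule 2 times.
After differentiating numerator and denominator 2 times the quotient is (18*cos(3*t) + 16*e^(-4*t))/(-8); at t = 0 this is -17/4.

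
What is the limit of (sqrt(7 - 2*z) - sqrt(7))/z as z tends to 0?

-√(7)/7

Substitution gives 0/0. Multiply numerator and denominator by the conjugate √(7 - 2z) + √7.
The numerator becomes (7 - 2z) − 7 = -2z, so the expression simplifies to -2/(√(7 - 2z) + √7).
Letting z → 0 gives -2/(2√7) = -√(7)/7.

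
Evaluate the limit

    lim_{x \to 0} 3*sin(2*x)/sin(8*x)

Substitution gives 0/0.
Divide numerator and denominator by x: sin(2x)/x → 2 and sin(8x)/x → 8, so the limit is 3·2/8 = 3/4.

3/4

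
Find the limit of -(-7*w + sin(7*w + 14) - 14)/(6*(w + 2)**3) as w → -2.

343/36

Direct substitution gives 0/0.
Apply L'Hôpital: lim (7*cos(7*w + 14) - 7)/(-18*(w + 2)^2), still 0/0.
Apply L'Hôpital: lim (-49*sin(7*w + 14))/(-36*w - 72), still 0/0.
After 3 applications of L'Hôpital's rule the quotient is (-343*cos(7*w + 14))/(-36); substituting w = -2 gives 343/36.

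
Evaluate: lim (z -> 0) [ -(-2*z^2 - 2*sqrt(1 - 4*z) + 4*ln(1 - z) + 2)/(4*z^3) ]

-5/3

Substitution gives 0/0 (the numerator vanishes to order 3).
Expand each term to order z^3: the coefficient of z^3 in 4·ln(1 - z) is -4/3 and in -2·√(1 - 4z) is 8.
Lower-order terms cancel with the polynomial part, so the numerator is (20/3)·z^3 + o(z^3), and the limit is (20/3)/(-4) = -5/3.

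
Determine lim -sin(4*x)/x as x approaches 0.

Substitution gives 0/0.
Write it as (4/(-1))·sin(4x)/(4x); since sin(u)/u → 1, the limit is -4.

-4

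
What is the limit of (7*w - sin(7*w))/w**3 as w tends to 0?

343/6

Direct substitution gives 0/0.
Apply L'Hôpital: lim (7 - 7*cos(7*w))/(3*w^2), still 0/0.
Apply L'Hôpital: lim (49*sin(7*w))/(6*w), still 0/0.
After 3 applications of L'Hôpital's rule the quotient is (343*cos(7*w))/(6); substituting w = 0 gives 343/6.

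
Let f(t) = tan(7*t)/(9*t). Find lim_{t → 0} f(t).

7/9

Substitution gives 0/0.
Since tan(u)/u → 1 as u → 0, tan(7t)/(7t) → 1 and the limit is 7/9.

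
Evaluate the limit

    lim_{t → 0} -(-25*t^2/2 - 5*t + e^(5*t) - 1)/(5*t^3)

Direct substitution gives 0/0.
Apply L'Hôpital: lim (-25*t + 5*e^(5*t) - 5)/(-15*t^2), still 0/0.
Apply L'Hôpital: lim (25*e^(5*t) - 25)/(-30*t), still 0/0.
After 3 applications of L'Hôpital's rule the quotient is (125*e^(5*t))/(-30); substituting t = 0 gives -25/6.

-25/6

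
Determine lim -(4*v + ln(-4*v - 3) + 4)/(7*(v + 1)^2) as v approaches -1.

Direct substitution gives 0/0.
Apply L'Hôpital: lim (4 - 4/(-4*v - 3))/(-14*v - 14), still 0/0.
After 2 applications of L'Hôpital's rule the quotient is (-16/(-4*v - 3)^2)/(-14); substituting v = -1 gives 8/7.

8/7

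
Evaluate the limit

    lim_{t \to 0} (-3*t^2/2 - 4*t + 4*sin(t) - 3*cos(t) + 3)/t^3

Substitution gives 0/0 (the numerator vanishes to order 3).
Expand each term to order t^3: the coefficient of t^3 in 4·sin(t) is -2/3 and in -3·cos(t) is 0.
Lower-order terms cancel with the polynomial part, so the numerator is (-2/3)·t^3 + o(t^3), and the limit is (-2/3)/(1) = -2/3.

-2/3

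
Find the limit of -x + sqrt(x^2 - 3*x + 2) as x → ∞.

-3/2

An ∞ − ∞ form. Rationalising with the conjugate, the difference becomes (-3x + 2) / (√(x^2 - 3*x + 2) + x).
For large x the denominator behaves like 2·x, so the quotient tends to -3/2 = -3/2.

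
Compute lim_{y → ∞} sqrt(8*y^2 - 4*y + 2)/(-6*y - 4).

-√(2)/3

For large |y|, √(8*y^2 - 4*y + 2) ≈ √8·|y| and the denominator ≈ -6y.
Since y → +∞, |y| = y, giving √8/(-6) = -√(2)/3.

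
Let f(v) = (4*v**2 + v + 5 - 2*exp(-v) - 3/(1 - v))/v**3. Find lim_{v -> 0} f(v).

-8/3

Substitution gives 0/0 (the numerator vanishes to order 3).
Expand each term to order v^3: the coefficient of v^3 in -2·e^(-v) is 1/3 and in -3·1/(1 - v) is -3.
Lower-order terms cancel with the polynomial part, so the numerator is (-8/3)·v^3 + o(v^3), and the limit is (-8/3)/(1) = -8/3.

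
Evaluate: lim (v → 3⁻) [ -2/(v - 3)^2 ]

As v → 3⁻, (v - 3) → 0⁻, so (v - 3)^2 → 0⁺ and -2/(v - 3)^2 → -∞.

-∞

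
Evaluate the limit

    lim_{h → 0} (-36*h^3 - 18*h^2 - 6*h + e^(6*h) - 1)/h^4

54

Direct substitution gives 0/0.
Apply L'Hôpital: lim (-108*h^2 - 36*h + 6*e^(6*h) - 6)/(4*h^3), still 0/0.
Apply L'Hôpital: lim (-216*h + 36*e^(6*h) - 36)/(12*h^2), still 0/0.
Apply L'Hôpital: lim (216*e^(6*h) - 216)/(24*h), still 0/0.
After 4 applications of L'Hôpital's rule the quotient is (1296*e^(6*h))/(24); substituting h = 0 gives 54.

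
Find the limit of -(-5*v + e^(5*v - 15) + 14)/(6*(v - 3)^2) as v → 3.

-25/12

Direct substitution gives 0/0.
Apply L'Hôpital: lim (5*e^(5*v - 15) - 5)/(36 - 12*v), still 0/0.
After 2 applications of L'Hôpital's rule the quotient is (25*e^(5*v - 15))/(-12); substituting v = 3 gives -25/12.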